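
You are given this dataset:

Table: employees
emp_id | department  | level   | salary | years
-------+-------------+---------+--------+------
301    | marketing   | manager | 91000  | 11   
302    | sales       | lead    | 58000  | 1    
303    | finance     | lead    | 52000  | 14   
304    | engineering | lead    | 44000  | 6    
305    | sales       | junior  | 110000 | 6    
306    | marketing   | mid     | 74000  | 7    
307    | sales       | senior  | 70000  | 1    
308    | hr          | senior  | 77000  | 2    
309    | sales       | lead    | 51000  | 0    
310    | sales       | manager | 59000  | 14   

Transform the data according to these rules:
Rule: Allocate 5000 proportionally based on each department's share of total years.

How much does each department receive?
engineering: 483.87, finance: 1129.03, hr: 161.29, marketing: 1451.61, sales: 1774.19

Step 1: Calculate total years = 62
Step 2: Calculate each department's proportion:
  engineering: 6/62 = 9.68% → 483.87
  finance: 14/62 = 22.58% → 1129.03
  hr: 2/62 = 3.23% → 161.29
  marketing: 18/62 = 29.03% → 1451.61
  sales: 22/62 = 35.48% → 1774.19
Step 3: Verify: sum of allocations ≈ 5000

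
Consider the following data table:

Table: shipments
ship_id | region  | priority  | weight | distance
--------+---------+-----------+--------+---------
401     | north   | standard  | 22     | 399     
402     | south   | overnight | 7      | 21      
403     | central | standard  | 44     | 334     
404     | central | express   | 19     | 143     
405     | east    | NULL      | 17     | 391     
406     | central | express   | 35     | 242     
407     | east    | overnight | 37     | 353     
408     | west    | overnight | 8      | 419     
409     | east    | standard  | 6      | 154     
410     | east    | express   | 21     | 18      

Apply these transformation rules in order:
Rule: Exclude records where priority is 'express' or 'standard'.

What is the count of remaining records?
4

Step 1: Count records to exclude
  - 3 (express) + 3 (standard) = 6 records
Step 2: Total records: 10
Step 3: Remaining = 10 - 6 = 4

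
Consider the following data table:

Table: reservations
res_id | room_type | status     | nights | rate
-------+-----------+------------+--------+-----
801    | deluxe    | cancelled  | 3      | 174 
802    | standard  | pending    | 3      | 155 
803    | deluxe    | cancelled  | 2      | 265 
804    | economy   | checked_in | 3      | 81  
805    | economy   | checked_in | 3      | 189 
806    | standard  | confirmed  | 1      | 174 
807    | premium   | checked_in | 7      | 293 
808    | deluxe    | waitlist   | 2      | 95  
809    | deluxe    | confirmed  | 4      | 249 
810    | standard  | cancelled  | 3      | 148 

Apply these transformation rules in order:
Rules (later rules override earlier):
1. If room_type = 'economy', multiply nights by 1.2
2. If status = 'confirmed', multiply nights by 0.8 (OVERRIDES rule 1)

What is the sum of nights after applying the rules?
31.2

Step 1: Rule 2 takes priority for records with status = 'confirmed'
  - 2 records: 5 × 0.8 = 4.0
Step 2: Rule 1 applies to remaining records with room_type = 'economy'
  - 2 records: 6 × 1.2 = 7.2
Step 3: Other records unchanged: 20
Step 4: Final sum = 4.0 + 7.2 + 20 = 31.2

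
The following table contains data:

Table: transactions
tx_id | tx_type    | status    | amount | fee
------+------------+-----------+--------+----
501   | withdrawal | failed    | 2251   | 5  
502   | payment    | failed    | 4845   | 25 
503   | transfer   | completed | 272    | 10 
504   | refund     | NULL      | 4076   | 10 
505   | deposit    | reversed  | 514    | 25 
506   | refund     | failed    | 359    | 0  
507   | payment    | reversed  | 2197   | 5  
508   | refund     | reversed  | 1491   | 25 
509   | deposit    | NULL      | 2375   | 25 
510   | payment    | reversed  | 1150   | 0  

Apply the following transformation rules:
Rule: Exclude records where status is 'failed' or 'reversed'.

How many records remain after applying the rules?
3

Step 1: Count records to exclude
  - 3 (failed) + 4 (reversed) = 7 records
Step 2: Total records: 10
Step 3: Remaining = 10 - 7 = 3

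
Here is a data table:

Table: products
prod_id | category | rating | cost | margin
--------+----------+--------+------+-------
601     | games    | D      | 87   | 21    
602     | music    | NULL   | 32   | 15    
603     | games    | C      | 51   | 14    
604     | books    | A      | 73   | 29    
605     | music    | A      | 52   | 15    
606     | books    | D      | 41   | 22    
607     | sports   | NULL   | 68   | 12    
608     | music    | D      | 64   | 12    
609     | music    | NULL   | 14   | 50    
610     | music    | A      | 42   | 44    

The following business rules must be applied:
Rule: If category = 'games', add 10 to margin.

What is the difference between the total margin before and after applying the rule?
20

Step 1: Original sum of margin = 234
Step 2: 2 records have category = 'games'
Step 3: Each affected record changes by 10
Step 4: Total change = 2 × 10 = 20
Step 5: New sum = 234 + 20 = 254
Step 6: Difference = |254 - 234| = 20
        (Sum increased by 20)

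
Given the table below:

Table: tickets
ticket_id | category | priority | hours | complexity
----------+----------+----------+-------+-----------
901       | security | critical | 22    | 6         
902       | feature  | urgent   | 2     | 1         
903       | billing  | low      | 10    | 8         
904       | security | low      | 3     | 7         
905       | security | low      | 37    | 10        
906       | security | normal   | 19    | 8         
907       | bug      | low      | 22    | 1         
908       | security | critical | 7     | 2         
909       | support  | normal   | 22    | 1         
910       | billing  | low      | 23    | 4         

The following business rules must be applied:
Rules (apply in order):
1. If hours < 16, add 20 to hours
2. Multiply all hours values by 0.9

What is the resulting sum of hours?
222.3

Step 1: Apply Rule 1 - Add 20 to records with hours < 16
  - 4 records affected: 22 + (4 × 20) = 102
  - Unaffected records: 145
  - Sum after Rule 1: 247
Step 2: Apply Rule 2 - Multiply all by 0.9
  - 247 × 0.9 = 222.3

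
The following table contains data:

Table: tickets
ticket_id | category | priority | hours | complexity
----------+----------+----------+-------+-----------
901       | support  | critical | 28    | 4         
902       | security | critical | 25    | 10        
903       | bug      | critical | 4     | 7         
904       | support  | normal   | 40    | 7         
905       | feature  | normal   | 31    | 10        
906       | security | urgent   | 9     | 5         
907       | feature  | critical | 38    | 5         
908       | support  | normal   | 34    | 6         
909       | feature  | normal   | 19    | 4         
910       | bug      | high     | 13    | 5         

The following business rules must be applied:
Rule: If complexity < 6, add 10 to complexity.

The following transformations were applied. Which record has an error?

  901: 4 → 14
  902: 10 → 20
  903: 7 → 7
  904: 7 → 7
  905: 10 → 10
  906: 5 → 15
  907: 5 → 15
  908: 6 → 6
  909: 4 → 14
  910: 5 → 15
Record 902 has an error. The correct transformed value should be 10, not 20.

Step 1: Check each record against the rule
Step 2: Record 902 has complexity = 10
Step 3: Since 10 >= 6, the bonus should not have been applied
Step 4: Correct value = 10, but claimed value = 20
Conclusion: Record 902 has the error.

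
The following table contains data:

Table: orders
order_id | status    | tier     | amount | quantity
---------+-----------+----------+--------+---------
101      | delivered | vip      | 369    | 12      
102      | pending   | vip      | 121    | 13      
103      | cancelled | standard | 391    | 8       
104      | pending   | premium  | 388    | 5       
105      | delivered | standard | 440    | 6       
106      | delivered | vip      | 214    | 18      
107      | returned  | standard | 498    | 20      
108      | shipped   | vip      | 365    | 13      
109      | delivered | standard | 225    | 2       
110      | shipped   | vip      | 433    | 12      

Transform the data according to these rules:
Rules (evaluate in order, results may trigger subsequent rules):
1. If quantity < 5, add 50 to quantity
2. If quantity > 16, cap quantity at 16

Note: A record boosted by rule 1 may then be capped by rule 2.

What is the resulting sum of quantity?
117

Step 1: Apply rule 1 to records with quantity < 5
  - 1 records get bonus of 50
  - Of these, 1 records then exceed 16 and get capped
Step 2: Apply rule 2 to records with quantity > 16
  - 2 records (original) are capped
Step 3: Calculate final sum = 117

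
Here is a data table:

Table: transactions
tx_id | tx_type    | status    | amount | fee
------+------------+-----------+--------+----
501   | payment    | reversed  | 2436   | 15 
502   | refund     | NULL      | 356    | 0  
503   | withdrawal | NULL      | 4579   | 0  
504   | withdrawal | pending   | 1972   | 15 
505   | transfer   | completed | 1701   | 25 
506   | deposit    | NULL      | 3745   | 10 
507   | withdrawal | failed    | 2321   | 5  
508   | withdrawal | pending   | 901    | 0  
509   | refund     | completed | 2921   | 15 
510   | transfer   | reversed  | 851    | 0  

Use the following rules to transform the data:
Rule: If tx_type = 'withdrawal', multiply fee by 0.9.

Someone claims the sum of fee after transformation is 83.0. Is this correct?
Yes, the result is correct.

Step 1: Calculate the correct sum after transformation
Step 2: Apply multiplier 0.9 to records where tx_type = 'withdrawal'
Step 3: Correct result = 83.0
Step 4: Claimed result = 83.0
Step 5: 83.0 = 83.0 ✓
Conclusion: The claimed result is correct.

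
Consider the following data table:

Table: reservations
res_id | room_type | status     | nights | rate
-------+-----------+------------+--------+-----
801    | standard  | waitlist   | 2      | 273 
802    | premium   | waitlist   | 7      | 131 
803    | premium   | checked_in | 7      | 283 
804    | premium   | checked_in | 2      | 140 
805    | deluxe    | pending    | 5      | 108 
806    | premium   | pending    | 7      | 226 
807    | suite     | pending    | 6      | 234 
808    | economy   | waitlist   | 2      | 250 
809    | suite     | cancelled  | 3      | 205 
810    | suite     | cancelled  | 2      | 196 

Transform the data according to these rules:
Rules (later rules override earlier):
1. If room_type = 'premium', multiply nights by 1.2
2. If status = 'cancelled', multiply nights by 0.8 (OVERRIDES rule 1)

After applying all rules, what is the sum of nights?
46.6

Step 1: Rule 2 takes priority for records with status = 'cancelled'
  - 2 records: 5 × 0.8 = 4.0
Step 2: Rule 1 applies to remaining records with room_type = 'premium'
  - 4 records: 23 × 1.2 = 27.6
Step 3: Other records unchanged: 15
Step 4: Final sum = 4.0 + 27.6 + 15 = 46.6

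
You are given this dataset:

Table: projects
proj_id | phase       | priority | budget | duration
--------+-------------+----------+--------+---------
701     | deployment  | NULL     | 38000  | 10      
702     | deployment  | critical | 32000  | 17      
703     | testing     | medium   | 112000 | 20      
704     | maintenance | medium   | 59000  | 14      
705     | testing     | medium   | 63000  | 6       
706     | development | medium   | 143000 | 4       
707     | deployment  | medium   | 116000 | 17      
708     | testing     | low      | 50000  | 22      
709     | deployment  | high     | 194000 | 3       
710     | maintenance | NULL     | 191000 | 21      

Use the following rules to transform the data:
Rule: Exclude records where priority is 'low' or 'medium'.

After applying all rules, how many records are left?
4

Step 1: Count records to exclude
  - 1 (low) + 5 (medium) = 6 records
Step 2: Total records: 10
Step 3: Remaining = 10 - 6 = 4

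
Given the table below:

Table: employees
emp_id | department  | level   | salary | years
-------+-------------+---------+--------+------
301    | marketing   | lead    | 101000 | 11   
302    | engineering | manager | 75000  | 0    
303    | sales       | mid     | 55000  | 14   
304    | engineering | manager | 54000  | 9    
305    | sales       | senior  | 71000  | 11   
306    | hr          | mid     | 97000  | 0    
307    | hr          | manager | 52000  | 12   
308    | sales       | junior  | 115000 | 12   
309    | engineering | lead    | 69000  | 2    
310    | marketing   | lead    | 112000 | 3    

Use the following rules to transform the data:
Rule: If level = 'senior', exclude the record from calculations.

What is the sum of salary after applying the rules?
730000

Step 1: Identify records where level = 'senior'
Step 2: The excluded records sum to 71000
Step 3: Original total salary = 801000
Step 4: Remaining total = 801000 - 71000 = 730000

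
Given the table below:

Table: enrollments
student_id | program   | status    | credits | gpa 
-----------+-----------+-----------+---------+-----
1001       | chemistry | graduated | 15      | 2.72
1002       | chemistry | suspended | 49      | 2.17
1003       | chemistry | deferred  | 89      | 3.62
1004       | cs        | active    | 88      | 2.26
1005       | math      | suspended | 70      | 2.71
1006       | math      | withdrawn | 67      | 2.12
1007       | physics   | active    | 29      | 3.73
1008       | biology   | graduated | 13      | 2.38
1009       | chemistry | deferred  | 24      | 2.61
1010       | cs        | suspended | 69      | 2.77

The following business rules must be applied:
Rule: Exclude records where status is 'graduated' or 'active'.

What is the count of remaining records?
6

Step 1: Count records to exclude
  - 2 (graduated) + 2 (active) = 4 records
Step 2: Total records: 10
Step 3: Remaining = 10 - 4 = 6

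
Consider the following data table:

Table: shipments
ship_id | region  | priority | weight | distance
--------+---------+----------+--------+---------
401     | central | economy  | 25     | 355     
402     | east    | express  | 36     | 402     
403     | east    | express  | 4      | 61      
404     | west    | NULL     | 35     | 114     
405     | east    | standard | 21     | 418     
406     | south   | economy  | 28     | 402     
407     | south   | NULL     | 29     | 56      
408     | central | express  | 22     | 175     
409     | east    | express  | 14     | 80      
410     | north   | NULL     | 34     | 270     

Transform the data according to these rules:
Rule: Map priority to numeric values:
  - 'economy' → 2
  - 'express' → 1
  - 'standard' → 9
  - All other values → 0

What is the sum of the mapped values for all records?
17

Step 1: Apply mapping to each record
Step 2: Count by status:
  'economy': 2 records × 2 = 4
  'express': 4 records × 1 = 4
  'standard': 1 records × 9 = 9
Step 3: Sum all mapped values = 17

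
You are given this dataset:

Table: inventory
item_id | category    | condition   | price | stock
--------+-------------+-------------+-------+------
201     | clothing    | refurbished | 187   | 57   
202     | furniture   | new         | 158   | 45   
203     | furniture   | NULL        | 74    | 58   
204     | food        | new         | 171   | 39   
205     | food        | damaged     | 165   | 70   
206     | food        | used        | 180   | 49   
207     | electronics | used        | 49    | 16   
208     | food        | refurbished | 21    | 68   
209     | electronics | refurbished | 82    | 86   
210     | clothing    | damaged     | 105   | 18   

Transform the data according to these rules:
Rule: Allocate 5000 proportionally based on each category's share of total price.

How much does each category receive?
clothing: 1224.83, electronics: 549.5, food: 2252.52, furniture: 973.15

Step 1: Calculate total price = 1192
Step 2: Calculate each category's proportion:
  clothing: 292/1192 = 24.50% → 1224.83
  electronics: 131/1192 = 10.99% → 549.5
  food: 537/1192 = 45.05% → 2252.52
  furniture: 232/1192 = 19.46% → 973.15
Step 3: Verify: sum of allocations ≈ 5000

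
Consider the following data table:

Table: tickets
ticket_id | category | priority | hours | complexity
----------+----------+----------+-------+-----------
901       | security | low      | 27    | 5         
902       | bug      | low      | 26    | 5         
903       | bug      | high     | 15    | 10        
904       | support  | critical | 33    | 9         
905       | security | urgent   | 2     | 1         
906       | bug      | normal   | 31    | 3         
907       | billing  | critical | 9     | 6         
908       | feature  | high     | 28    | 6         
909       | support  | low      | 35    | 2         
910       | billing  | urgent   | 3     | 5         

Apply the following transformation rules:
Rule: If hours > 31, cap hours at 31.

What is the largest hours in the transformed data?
31

Step 1: Original maximum hours = 35
Step 2: Apply cap at 31
Step 3: 2 records had hours > 31 and were capped
Step 4: Maximum after transformation = 31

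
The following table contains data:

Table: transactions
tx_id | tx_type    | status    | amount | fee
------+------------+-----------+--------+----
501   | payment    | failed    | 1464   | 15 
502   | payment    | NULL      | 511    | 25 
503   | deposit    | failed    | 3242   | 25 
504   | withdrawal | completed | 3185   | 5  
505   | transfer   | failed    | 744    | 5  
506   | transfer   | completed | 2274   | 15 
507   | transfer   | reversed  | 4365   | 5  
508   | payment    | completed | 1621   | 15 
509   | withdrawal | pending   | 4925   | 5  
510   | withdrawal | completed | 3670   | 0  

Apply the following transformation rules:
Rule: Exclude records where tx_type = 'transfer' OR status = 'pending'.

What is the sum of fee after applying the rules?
85

Step 1: Find records where tx_type = 'transfer' OR status = 'pending'
Step 2: 4 records match, summing to 30
Step 3: Original sum: 115
Step 4: Remaining sum = 115 - 30 = 85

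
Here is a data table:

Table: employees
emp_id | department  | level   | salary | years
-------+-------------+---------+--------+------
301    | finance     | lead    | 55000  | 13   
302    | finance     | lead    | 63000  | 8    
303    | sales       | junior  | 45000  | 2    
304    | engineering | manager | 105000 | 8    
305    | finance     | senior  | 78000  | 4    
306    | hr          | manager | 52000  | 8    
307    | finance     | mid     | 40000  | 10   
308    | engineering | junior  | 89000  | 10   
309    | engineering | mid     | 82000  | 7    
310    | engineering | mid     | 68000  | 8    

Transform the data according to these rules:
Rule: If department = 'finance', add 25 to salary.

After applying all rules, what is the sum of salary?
677100

Step 1: Count records where department = 'finance': 4
Step 2: Total bonus added: 4 × 25 = 100
Step 3: Original sum of salary: 677000
Step 4: Final sum = 677000 + 100 = 677100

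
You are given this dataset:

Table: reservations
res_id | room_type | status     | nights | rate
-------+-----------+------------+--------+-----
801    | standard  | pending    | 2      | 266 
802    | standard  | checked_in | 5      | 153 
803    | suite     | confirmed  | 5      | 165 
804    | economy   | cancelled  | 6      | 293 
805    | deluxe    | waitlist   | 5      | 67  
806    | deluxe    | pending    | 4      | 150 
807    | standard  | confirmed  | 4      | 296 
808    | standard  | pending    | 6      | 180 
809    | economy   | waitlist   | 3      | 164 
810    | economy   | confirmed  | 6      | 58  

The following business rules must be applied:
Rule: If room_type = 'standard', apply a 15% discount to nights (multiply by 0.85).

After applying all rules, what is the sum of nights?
43.45

Step 1: Records with room_type = 'standard' have total nights = 17
Step 2: Apply multiplier: 17 × 0.85 = 14.45
Step 3: Other records total: 29
Step 4: Final sum = 14.45 + 29 = 43.45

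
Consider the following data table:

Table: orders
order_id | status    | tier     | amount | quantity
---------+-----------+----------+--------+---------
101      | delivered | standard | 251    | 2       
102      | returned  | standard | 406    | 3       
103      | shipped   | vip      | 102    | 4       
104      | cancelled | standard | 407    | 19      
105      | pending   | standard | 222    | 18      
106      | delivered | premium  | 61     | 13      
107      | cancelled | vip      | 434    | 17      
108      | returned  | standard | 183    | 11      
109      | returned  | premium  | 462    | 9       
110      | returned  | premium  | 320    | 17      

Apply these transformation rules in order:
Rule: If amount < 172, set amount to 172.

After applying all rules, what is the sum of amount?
3029

Step 1: 2 records have amount < 172
Step 2: These records originally summed to 163
Step 3: After setting to minimum: 2 × 172 = 344
Step 4: Unaffected records sum: 2685
Step 5: Final sum = 344 + 2685 = 3029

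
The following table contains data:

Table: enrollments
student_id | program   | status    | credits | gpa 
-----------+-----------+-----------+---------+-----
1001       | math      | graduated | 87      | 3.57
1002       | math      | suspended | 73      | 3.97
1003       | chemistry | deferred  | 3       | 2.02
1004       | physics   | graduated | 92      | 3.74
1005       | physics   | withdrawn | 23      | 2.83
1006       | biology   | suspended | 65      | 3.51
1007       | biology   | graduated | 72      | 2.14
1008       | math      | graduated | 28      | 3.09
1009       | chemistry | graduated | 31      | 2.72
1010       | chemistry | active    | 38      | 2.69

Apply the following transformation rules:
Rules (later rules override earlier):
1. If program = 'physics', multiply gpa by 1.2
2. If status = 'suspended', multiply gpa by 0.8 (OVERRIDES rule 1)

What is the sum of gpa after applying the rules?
30.1

Step 1: Rule 2 takes priority for records with status = 'suspended'
  - 2 records: 7.48 × 0.8 = 5.98
Step 2: Rule 1 applies to remaining records with program = 'physics'
  - 2 records: 6.57 × 1.2 = 7.88
Step 3: Other records unchanged: 16.23
Step 4: Final sum = 5.98 + 7.88 + 16.23 = 30.1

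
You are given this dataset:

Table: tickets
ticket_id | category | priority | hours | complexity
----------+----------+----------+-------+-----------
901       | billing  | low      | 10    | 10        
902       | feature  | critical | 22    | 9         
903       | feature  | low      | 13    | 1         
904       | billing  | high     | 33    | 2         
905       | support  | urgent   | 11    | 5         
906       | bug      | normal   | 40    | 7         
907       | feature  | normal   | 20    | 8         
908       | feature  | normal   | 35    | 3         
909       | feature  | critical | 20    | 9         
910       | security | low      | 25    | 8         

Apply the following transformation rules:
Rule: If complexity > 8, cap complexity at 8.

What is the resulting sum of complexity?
58

Step 1: 3 records have complexity > 8
Step 2: These records originally summed to 28
Step 3: After capping: 3 × 8 = 24
Step 4: Unaffected records sum: 34
Step 5: Final sum = 24 + 34 = 58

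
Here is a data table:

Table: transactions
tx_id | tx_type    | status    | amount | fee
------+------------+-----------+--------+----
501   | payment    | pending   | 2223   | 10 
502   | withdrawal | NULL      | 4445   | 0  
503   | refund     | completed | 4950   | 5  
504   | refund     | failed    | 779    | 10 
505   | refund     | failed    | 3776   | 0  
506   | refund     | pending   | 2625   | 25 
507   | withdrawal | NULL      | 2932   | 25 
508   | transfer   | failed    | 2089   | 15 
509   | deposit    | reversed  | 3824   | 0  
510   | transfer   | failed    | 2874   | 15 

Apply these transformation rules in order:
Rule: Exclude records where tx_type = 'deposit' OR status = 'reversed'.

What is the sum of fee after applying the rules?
105

Step 1: Find records where tx_type = 'deposit' OR status = 'reversed'
Step 2: 1 records match, summing to 0
Step 3: Original sum: 105
Step 4: Remaining sum = 105 - 0 = 105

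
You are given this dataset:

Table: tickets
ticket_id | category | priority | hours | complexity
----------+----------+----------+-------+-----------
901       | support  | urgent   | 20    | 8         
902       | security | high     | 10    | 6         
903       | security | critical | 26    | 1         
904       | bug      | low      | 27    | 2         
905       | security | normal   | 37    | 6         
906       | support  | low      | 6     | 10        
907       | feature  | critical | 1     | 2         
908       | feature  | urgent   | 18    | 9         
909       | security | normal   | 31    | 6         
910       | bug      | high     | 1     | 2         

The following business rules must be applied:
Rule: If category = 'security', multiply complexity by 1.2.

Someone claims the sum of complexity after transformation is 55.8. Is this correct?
Yes, the result is correct.

Step 1: Calculate the correct sum after transformation
Step 2: Apply multiplier 1.2 to records where category = 'security'
Step 3: Correct result = 55.8
Step 4: Claimed result = 55.8
Step 5: 55.8 = 55.8 ✓
Conclusion: The claimed result is correct.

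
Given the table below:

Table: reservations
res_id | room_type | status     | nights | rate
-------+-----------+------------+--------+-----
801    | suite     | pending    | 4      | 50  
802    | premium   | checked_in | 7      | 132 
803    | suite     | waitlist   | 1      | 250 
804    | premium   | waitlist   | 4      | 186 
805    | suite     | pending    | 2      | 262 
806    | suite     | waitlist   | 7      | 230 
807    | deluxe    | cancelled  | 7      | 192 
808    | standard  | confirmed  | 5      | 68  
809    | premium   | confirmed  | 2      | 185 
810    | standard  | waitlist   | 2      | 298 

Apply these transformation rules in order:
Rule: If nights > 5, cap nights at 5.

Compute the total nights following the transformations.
35

Step 1: 3 records have nights > 5
Step 2: These records originally summed to 21
Step 3: After capping: 3 × 5 = 15
Step 4: Unaffected records sum: 20
Step 5: Final sum = 15 + 20 = 35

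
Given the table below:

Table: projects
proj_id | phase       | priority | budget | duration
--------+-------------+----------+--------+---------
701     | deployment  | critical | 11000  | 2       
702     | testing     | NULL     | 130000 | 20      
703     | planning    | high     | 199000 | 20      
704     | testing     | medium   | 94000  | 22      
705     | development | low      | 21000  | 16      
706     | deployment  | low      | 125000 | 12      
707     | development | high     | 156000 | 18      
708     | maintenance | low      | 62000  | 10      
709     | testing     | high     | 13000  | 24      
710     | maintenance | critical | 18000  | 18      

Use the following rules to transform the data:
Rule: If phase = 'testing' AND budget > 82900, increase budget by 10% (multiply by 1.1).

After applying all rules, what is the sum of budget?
851400.0

Step 1: Find records where phase = 'testing' AND budget > 82900
Step 2: 2 records match, summing to 224000
Step 3: After multiplier: 224000 × 1.1 = 246400.0
Step 4: Unaffected records sum: 605000
Step 5: Final sum = 246400.0 + 605000 = 851400.0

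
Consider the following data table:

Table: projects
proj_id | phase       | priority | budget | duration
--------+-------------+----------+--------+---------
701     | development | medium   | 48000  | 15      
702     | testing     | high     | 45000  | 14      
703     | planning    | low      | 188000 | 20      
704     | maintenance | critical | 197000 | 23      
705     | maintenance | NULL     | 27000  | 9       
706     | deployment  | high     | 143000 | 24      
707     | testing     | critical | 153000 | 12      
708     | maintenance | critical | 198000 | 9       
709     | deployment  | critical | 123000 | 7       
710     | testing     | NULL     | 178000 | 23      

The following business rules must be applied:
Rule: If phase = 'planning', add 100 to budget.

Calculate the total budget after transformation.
1300100

Step 1: Count records where phase = 'planning': 1
Step 2: Total bonus added: 1 × 100 = 100
Step 3: Original sum of budget: 1300000
Step 4: Final sum = 1300000 + 100 = 1300100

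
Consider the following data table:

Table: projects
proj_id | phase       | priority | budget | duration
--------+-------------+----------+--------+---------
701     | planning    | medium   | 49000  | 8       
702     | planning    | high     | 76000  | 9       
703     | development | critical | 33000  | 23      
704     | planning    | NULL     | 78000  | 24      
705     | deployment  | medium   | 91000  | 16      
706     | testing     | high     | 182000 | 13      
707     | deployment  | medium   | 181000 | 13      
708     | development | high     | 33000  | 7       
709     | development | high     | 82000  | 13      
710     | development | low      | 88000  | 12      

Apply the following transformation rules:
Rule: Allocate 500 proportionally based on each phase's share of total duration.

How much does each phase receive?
deployment: 105.07, development: 199.28, planning: 148.55, testing: 47.1

Step 1: Calculate total duration = 138
Step 2: Calculate each phase's proportion:
  deployment: 29/138 = 21.01% → 105.07
  development: 55/138 = 39.86% → 199.28
  planning: 41/138 = 29.71% → 148.55
  testing: 13/138 = 9.42% → 47.1
Step 3: Verify: sum of allocations ≈ 500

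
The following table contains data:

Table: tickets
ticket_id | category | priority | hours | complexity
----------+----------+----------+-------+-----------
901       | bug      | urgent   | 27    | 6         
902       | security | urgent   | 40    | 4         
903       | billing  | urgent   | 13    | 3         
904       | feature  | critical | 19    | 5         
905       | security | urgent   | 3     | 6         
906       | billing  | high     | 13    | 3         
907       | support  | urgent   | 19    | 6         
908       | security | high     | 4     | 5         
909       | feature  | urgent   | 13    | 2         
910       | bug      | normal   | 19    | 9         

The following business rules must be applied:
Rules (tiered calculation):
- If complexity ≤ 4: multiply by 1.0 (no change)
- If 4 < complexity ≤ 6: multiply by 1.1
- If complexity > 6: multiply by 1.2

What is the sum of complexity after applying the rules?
53.6

Step 1: Tier 1 (complexity ≤ 4): 4 records, sum = 12 × 1.0 = 12.0
Step 2: Tier 2 (4 < complexity ≤ 6): 5 records, sum = 28 × 1.1 = 30.8
Step 3: Tier 3 (complexity > 6): 1 records, sum = 9 × 1.2 = 10.8
Step 4: Final sum = 12.0 + 30.8 + 10.8 = 53.6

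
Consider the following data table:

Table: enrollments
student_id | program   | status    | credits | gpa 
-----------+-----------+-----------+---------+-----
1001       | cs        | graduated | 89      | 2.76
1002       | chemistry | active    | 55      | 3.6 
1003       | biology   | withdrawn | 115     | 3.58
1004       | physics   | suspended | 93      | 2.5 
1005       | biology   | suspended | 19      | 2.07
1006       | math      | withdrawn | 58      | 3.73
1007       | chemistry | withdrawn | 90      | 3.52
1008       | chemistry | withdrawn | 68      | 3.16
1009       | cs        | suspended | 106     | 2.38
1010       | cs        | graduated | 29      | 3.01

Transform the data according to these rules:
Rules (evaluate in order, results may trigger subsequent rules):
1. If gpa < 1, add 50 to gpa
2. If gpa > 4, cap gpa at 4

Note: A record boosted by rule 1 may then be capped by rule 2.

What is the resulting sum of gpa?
30.31

Step 1: Apply rule 1 to records with gpa < 1
  - 0 records get bonus of 50
  - Of these, 0 records then exceed 4 and get capped
Step 2: Apply rule 2 to records with gpa > 4
  - 0 records (original) are capped
Step 3: Calculate final sum = 30.31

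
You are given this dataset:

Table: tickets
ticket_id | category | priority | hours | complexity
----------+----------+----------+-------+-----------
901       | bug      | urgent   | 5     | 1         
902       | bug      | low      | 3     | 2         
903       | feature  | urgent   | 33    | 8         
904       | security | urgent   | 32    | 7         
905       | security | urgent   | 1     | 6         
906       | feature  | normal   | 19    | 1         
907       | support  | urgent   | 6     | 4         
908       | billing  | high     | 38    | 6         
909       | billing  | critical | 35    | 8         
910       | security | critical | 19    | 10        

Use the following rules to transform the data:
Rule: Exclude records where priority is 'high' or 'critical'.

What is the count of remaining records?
7

Step 1: Count records to exclude
  - 1 (high) + 2 (critical) = 3 records
Step 2: Total records: 10
Step 3: Remaining = 10 - 3 = 7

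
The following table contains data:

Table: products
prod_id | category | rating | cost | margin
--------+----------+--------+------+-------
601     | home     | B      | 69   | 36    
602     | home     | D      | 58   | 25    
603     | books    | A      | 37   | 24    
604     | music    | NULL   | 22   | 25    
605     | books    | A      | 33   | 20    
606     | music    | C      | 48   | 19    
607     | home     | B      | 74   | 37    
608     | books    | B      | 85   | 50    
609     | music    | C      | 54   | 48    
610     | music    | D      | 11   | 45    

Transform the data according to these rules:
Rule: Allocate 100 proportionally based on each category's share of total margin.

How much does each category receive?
books: 28.57, home: 29.79, music: 41.64

Step 1: Calculate total margin = 329
Step 2: Calculate each category's proportion:
  books: 94/329 = 28.57% → 28.57
  home: 98/329 = 29.79% → 29.79
  music: 137/329 = 41.64% → 41.64
Step 3: Verify: sum of allocations ≈ 100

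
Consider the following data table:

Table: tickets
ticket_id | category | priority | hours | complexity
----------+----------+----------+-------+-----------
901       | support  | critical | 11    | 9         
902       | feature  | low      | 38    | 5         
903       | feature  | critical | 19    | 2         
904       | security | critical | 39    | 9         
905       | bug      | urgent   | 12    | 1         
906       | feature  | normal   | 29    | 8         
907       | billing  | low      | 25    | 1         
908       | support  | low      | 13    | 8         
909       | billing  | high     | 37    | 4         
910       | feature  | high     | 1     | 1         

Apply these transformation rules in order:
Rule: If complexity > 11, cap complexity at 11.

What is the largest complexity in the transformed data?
9

Step 1: Original maximum complexity = 9
Step 2: Check cap of 11 against maximum
Step 3: No records exceed the cap (max 9 <= cap 11), so no capping applies
Step 4: Maximum after transformation = 9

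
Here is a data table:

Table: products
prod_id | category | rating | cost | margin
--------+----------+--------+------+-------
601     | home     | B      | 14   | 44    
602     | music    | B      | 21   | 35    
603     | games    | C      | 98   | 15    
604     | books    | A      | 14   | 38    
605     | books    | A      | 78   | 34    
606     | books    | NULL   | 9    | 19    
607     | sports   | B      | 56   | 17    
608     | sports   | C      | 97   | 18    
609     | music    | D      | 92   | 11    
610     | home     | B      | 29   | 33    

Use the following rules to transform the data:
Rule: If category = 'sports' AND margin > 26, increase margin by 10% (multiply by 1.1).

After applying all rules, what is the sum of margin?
264

Step 1: Find records where category = 'sports' AND margin > 26
Step 2: 0 records match, summing to 0
Step 3: After multiplier: 0 × 1.1 = 0.0
Step 4: Unaffected records sum: 264
Step 5: Final sum = 0.0 + 264 = 264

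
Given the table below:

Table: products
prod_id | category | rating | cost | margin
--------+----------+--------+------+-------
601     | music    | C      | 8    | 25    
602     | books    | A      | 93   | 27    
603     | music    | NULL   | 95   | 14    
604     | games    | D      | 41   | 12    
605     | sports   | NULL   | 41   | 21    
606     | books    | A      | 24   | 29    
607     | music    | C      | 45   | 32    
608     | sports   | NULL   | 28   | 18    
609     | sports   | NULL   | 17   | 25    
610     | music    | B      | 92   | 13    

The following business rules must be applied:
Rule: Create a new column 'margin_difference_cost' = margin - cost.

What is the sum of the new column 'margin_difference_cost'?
-268

Step 1: For each record, compute margin - cost
Example calculations:
  25 - 8 = 17
  27 - 93 = -66
  14 - 95 = -81
  ...
Step 2: Sum all derived values
Step 3: Total = -268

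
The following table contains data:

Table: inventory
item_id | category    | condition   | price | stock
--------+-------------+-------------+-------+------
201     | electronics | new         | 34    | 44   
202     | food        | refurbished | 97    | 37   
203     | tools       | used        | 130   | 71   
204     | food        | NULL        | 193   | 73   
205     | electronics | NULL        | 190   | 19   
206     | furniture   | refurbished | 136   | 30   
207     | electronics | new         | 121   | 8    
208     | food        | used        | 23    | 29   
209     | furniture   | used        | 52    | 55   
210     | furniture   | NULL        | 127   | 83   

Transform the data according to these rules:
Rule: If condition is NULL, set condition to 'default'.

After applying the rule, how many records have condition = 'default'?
3

Step 1: Count records where condition IS NULL
Step 2: Found 3 records with NULL condition
Step 3: These records will have condition set to 'default'
Step 4: Records already having condition = 'default': 0
Step 5: Answer: 3 + 0 = 3 records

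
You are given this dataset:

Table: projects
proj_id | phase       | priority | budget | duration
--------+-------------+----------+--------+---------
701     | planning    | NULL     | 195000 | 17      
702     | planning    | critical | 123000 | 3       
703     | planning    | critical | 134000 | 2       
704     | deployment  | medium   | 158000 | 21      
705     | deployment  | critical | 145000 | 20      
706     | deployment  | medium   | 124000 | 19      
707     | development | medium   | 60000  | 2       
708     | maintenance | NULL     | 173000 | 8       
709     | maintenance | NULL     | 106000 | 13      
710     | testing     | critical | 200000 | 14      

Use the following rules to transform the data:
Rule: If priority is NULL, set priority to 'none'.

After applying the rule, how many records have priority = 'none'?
3

Step 1: Count records where priority IS NULL
Step 2: Found 3 records with NULL priority
Step 3: These records will have priority set to 'none'
Step 4: Records already having priority = 'none': 0
Step 5: Answer: 3 + 0 = 3 records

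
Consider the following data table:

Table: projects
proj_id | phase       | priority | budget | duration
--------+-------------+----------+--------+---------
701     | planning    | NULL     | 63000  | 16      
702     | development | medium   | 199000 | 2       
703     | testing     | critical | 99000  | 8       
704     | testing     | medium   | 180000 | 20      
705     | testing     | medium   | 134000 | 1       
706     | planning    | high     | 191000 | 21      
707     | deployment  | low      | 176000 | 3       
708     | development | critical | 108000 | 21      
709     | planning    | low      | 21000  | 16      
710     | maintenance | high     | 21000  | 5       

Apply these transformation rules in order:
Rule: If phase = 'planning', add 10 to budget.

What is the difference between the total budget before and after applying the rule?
30

Step 1: Original sum of budget = 1192000
Step 2: 3 records have phase = 'planning'
Step 3: Each affected record changes by 10
Step 4: Total change = 3 × 10 = 30
Step 5: New sum = 1192000 + 30 = 1192030
Step 6: Difference = |1192030 - 1192000| = 30
        (Sum increased by 30)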